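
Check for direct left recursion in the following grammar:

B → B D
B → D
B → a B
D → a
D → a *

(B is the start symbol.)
Yes, B is left-recursive

Direct left recursion occurs when N → N α for some non-terminal N (the right-hand side begins with the left-hand side itself).

B → B D: LEFT RECURSIVE (starts with B)
B → D: starts with D
B → a B: starts with a
D → a: starts with a
D → a *: starts with a

The grammar has direct left recursion on: B.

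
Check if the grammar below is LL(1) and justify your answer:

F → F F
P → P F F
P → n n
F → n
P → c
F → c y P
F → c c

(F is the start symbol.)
A grammar is LL(1) if for each non-terminal N with multiple productions, the predict sets of those productions are pairwise disjoint, where PREDICT(N → α) = (FIRST(α) \ {ε}) ∪ (FOLLOW(N) if α ⇒* ε).

Relevant sets:
  FIRST(F) = { 'c', 'n' }
  FIRST(P) = { 'c', 'n' }

For F:
  PREDICT(F → F F) = { 'c', 'n' }
  PREDICT(F → n) = { 'n' }
  PREDICT(F → c y P) = { 'c' }
  PREDICT(F → c c) = { 'c' }
For P:
  PREDICT(P → P F F) = { 'c', 'n' }
  PREDICT(P → n n) = { 'n' }
  PREDICT(P → c) = { 'c' }

Conflict found: Predict set conflict for F: { 'n' }
The grammar is NOT LL(1).

Answer: No. Predict set conflict for F: { 'n' }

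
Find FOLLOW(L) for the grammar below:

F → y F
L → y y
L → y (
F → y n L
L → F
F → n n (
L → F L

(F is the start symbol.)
In F → y n L: L is at the end, add FOLLOW(F)
In L → F L: L is at the end; this adds FOLLOW(L) to itself — nothing new

The FOLLOW sets referred to above (computed the same way, to a fixed point):
  FOLLOW(F) = { $, 'n', 'y' }

Taking the union: FOLLOW(L) = { $, 'n', 'y' }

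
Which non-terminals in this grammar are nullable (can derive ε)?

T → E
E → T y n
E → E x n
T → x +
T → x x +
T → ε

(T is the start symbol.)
ε-productions: T → ε
So T is immediately nullable.
No further non-terminal can be added: every production for the remaining non-terminals contains a terminal or a non-nullable non-terminal.
Nullable = { 'T' }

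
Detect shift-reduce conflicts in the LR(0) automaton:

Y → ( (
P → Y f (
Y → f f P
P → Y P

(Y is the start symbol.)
Augment with Y' → Y and build the canonical LR(0) collection (I0 = CLOSURE({[Y' → . Y]}), then GOTO on every symbol after a dot until no new states appear). It has 11 states:
  I0: { [Y → . ( (], [Y → . f f P], [Y' → . Y] }  — shift
  I1: { [Y → ( . (] }  — shift
  I2: { [Y' → Y .] }  — accept
  I3: { [Y → f . f P] }  — shift
  I4: { [P → . Y P], [P → . Y f (], [Y → . ( (], [Y → . f f P], [Y → f f . P] }  — shift
  I5: { [Y → f f P .] }  — reduce
  I6: { [P → . Y P], [P → . Y f (], [P → Y . P], [P → Y . f (], [Y → . ( (], [Y → . f f P] }  — shift
  I7: { [P → Y P .] }  — reduce
  I8: { [P → Y f . (], [Y → f . f P] }  — shift
  I9: { [P → Y f ( .] }  — reduce
  I10: { [Y → ( ( .] }  — reduce

No state contains both a complete item and a shift item.

Answer: No shift-reduce conflicts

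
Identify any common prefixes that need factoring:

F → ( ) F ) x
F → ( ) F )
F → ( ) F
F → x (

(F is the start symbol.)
Left-factoring is needed when two productions for the same non-terminal
share a common prefix on the right-hand side.

Productions for F:
  F → ( ) F ) x
  F → ( ) F )
  F → ( ) F
  F → x (

Found common prefix '( ) F' in productions for F

Answer: Yes, F has productions with common prefix '( ) F'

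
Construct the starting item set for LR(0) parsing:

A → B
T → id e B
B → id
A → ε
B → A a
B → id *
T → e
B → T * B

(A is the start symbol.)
{ [A → . B], [A → .], [A' → . A], [B → . A a], [B → . T * B], [B → . id *], [B → . id], [T → . e], [T → . id e B] }

First, augment the grammar with A' → A
I₀ = CLOSURE({ [A' → . A] }):
  [A' → . A] has the dot before A: add [A → . B], [A → .]
  [A → . B] has the dot before B: add [B → . id], [B → . A a], [B → . id *], [B → . T * B]
  [B → . T * B] has the dot before T: add [T → . id e B], [T → . e]
No further items can be added.

I₀ = { [A → . B], [A → .], [A' → . A], [B → . A a], [B → . T * B], [B → . id *], [B → . id], [T → . e], [T → . id e B] }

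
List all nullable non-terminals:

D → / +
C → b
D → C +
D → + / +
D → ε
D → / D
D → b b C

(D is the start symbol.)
A non-terminal is nullable if it can derive ε (the empty string): either it has an ε-production, or it has a production whose right-hand side consists entirely of nullable non-terminals.

ε-productions: D → ε
So D is immediately nullable.
No further non-terminal can be added: every production for the remaining non-terminals contains a terminal or a non-nullable non-terminal.
Nullable = { 'D' }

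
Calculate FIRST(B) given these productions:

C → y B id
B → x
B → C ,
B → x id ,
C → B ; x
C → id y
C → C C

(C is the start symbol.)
FIRST sets of the other non-terminals involved (by the same procedure, iterated to a fixed point):
  FIRST(C) = { 'id', 'x', 'y' }

From B → x:
  - x is a terminal: add 'x' and stop
From B → C ,:
  - C is a non-terminal: add FIRST(C) \ {ε} = { 'id', 'x', 'y' }
    C is not nullable, so stop
From B → x id ,:
  - x is a terminal: add 'x' and stop

Collecting: FIRST(B) = { 'id', 'x', 'y' }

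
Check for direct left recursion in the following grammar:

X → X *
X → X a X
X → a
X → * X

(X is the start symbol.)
X → X *: LEFT RECURSIVE (starts with X)
X → X a X: LEFT RECURSIVE (starts with X)
X → a: starts with a
X → * X: starts with '*'

The grammar has direct left recursion on: X.

Answer: Yes, X is left-recursive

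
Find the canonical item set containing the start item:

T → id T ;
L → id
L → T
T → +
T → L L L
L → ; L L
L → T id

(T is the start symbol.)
First, augment the grammar with T' → T
I₀ = CLOSURE({ [T' → . T] }):
  [T' → . T] has the dot before T: add [T → . id T ;], [T → . +], [T → . L L L]
  [T → . L L L] has the dot before L: add [L → . id], [L → . T], [L → . ; L L], [L → . T id]
No further items can be added.

I₀ = { [L → . ; L L], [L → . T id], [L → . T], [L → . id], [T → . +], [T → . L L L], [T → . id T ;], [T' → . T] }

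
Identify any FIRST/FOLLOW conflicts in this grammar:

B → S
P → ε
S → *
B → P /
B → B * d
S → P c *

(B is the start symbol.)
No FIRST/FOLLOW conflicts.

A FIRST/FOLLOW conflict occurs when a non-terminal N has a nullable alternative N → β (β ⇒* ε) and another alternative N → α with FIRST(α) ∩ FOLLOW(N) ≠ ∅: on such a lookahead the parser cannot decide between expanding α and letting N vanish via β.

Nullable non-terminals: P.
P has a nullable alternative but only one production, so nothing to check.

B, S have no nullable alternative, so no FIRST/FOLLOW check is needed there.

No FIRST/FOLLOW conflicts found.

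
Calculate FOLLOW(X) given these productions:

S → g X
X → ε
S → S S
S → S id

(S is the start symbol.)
{ $, 'g', 'id' }

In S → g X: X is at the end, add FOLLOW(S)

The FOLLOW sets referred to above (computed the same way, to a fixed point):
  FOLLOW(S) = { $, 'g', 'id' }

Taking the union: FOLLOW(X) = { $, 'g', 'id' }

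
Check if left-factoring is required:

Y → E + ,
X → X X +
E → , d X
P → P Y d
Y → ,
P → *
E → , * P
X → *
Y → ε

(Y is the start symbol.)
Yes, E has productions with common prefix ','

Left-factoring is needed when two productions for the same non-terminal
share a common prefix on the right-hand side.

Productions for Y:
  Y → E + ,
  Y → ,
  Y → ε
Productions for X:
  X → X X +
  X → *
Productions for E:
  E → , d X
  E → , * P
Productions for P:
  P → P Y d
  P → *

Found common prefix ',' in productions for E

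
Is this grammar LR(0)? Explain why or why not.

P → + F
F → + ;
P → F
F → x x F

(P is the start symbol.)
Yes, the grammar is LR(0)

Augment with P' → P and build the canonical LR(0) collection (I0 = CLOSURE({[P' → . P]}), then GOTO on every symbol after a dot until no new states appear). It has 10 states:
  I0: { [F → . + ;], [F → . x x F], [P → . + F], [P → . F], [P' → . P] }  — shift
  I1: { [F → + . ;], [F → . + ;], [F → . x x F], [P → + . F] }  — shift
  I2: { [P → F .] }  — reduce
  I3: { [P' → P .] }  — accept
  I4: { [F → x . x F] }  — shift
  I5: { [F → . + ;], [F → . x x F], [F → x x . F] }  — shift
  I6: { [F → + . ;] }  — shift
  I7: { [F → x x F .] }  — reduce
  I8: { [F → + ; .] }  — reduce
  I9: { [P → + F .] }  — reduce

Every state is either a pure shift/goto state or contains exactly one complete item and nothing to shift — no conflicts. The grammar is LR(0).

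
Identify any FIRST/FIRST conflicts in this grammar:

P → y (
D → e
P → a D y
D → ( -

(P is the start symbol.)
No FIRST/FIRST conflicts.

Productions for P:
  P → y (: FIRST = { 'y' }
  P → a D y: FIRST = { 'a' }
Productions for D:
  D → e: FIRST = { 'e' }
  D → ( -: FIRST = { '(' }

All alternatives of each non-terminal have pairwise disjoint FIRST sets.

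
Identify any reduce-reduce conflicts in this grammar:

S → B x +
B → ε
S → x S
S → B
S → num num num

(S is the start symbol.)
A reduce-reduce conflict occurs when an LR(0) state has two complete items [A → α .] and [B → β .] — both call for a reduction, and with no lookahead the parser cannot choose between them.

Augment with S' → S and build the canonical LR(0) collection (I0 = CLOSURE({[S' → . S]}), then GOTO on every symbol after a dot until no new states appear). It has 10 states:
  I0: { [B → .], [S → . B x +], [S → . B], [S → . num num num], [S → . x S], [S' → . S] }  — shift, reduce
  I1: { [S → B . x +], [S → B .] }  — shift, reduce
  I2: { [S' → S .] }  — accept
  I3: { [S → num . num num] }  — shift
  I4: { [B → .], [S → . B x +], [S → . B], [S → . num num num], [S → . x S], [S → x . S] }  — shift, reduce
  I5: { [S → x S .] }  — reduce
  I6: { [S → num num . num] }  — shift
  I7: { [S → num num num .] }  — reduce
  I8: { [S → B x . +] }  — shift
  I9: { [S → B x + .] }  — reduce

No state contains more than one complete item.

Answer: No reduce-reduce conflicts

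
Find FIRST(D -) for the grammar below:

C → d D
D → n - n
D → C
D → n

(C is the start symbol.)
{ 'd', 'n' }

FIRST sets of the non-terminals involved (from the grammar, by fixed-point iteration):
  FIRST(D) = { 'd', 'n' }

To compute FIRST(D -), process the symbols left to right:
Symbol D is a non-terminal. Add FIRST(D) \ {ε} = { 'd', 'n' }
D is not nullable (ε ∉ FIRST(D)), so stop here.
FIRST(D -) = { 'd', 'n' }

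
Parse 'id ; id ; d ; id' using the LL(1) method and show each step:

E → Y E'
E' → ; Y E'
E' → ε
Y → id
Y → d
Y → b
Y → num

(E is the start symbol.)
LL(1) parsing maintains a stack (initially the start symbol over $) and the input. At each step: if the stack top is a terminal, match it against the current input token; if it is a non-terminal N, replace it with the RHS of M[N, lookahead] (the unique production whose predict set contains the lookahead).

Stack is shown with the top on the left.

Stack     Input               Action
------------------------------------
E $       id ; id ; d ; id $  output E → Y E'
Y E' $    id ; id ; d ; id $  output Y → id
id E' $   id ; id ; d ; id $  match 'id'
E' $      ; id ; d ; id $     output E' → ; Y E'
; Y E' $  ; id ; d ; id $     match ';'
Y E' $    id ; d ; id $       output Y → id
id E' $   id ; d ; id $       match 'id'
E' $      ; d ; id $          output E' → ; Y E'
; Y E' $  ; d ; id $          match ';'
Y E' $    d ; id $            output Y → d
d E' $    d ; id $            match 'd'
E' $      ; id $              output E' → ; Y E'
; Y E' $  ; id $              match ';'
Y E' $    id $                output Y → id
id E' $   id $                match 'id'
E' $      $                   output E' → ε
$         $                   accept

The string is accepted.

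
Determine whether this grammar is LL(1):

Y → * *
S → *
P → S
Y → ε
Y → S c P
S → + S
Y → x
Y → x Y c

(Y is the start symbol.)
A grammar is LL(1) if for each non-terminal N with multiple productions, the predict sets of those productions are pairwise disjoint, where PREDICT(N → α) = (FIRST(α) \ {ε}) ∪ (FOLLOW(N) if α ⇒* ε).

Relevant sets:
  FIRST(S) = { '*', '+' }
  FOLLOW(Y) = { $, 'c' }

For Y:
  PREDICT(Y → '*' '*') = { '*' }
  PREDICT(Y → ε) = { $, 'c' }
  PREDICT(Y → S c P) = { '*', '+' }
  PREDICT(Y → x) = { 'x' }
  PREDICT(Y → x Y c) = { 'x' }
For S:
  PREDICT(S → '*') = { '*' }
  PREDICT(S → '+' S) = { '+' }
P has a single production, so nothing to check there.

Conflict found: Predict set conflict for Y: { '*' }
The grammar is NOT LL(1).

Answer: No. Predict set conflict for Y: { '*' }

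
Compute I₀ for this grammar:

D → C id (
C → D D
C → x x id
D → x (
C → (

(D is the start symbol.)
First, augment the grammar with D' → D
I₀ = CLOSURE({ [D' → . D] }):
  [D' → . D] has the dot before D: add [D → . C id (], [D → . x (]
  [D → . C id (] has the dot before C: add [C → . D D], [C → . x x id], [C → . (]
No further items can be added.

I₀ = { [C → . (], [C → . D D], [C → . x x id], [D → . C id (], [D → . x (], [D' → . D] }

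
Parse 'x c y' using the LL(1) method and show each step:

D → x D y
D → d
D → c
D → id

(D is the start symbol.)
LL(1) parsing maintains a stack (initially the start symbol over $) and the input. At each step: if the stack top is a terminal, match it against the current input token; if it is a non-terminal N, replace it with the RHS of M[N, lookahead] (the unique production whose predict set contains the lookahead).

Stack is shown with the top on the left.

Stack    Input    Action
------------------------
D $      x c y $  output D → x D y
x D y $  x c y $  match 'x'
D y $    c y $    output D → c
c y $    c y $    match 'c'
y $      y $      match 'y'
$        $        accept

The string is accepted.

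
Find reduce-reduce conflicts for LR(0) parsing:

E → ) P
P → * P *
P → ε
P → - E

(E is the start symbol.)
No reduce-reduce conflicts

Augment with E' → E and build the canonical LR(0) collection (I0 = CLOSURE({[E' → . E]}), then GOTO on every symbol after a dot until no new states appear). It has 9 states:
  I0: { [E → . ) P], [E' → . E] }  — shift
  I1: { [E → ) . P], [P → . * P *], [P → . - E], [P → .] }  — shift, reduce
  I2: { [E' → E .] }  — accept
  I3: { [P → * . P *], [P → . * P *], [P → . - E], [P → .] }  — shift, reduce
  I4: { [E → . ) P], [P → - . E] }  — shift
  I5: { [E → ) P .] }  — reduce
  I6: { [P → - E .] }  — reduce
  I7: { [P → * P . *] }  — shift
  I8: { [P → * P * .] }  — reduce

No state contains more than one complete item.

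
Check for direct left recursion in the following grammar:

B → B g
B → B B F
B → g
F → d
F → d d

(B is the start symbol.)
B → B g: LEFT RECURSIVE (starts with B)
B → B B F: LEFT RECURSIVE (starts with B)
B → g: starts with g
F → d: starts with d
F → d d: starts with d

The grammar has direct left recursion on: B.

Answer: Yes, B is left-recursive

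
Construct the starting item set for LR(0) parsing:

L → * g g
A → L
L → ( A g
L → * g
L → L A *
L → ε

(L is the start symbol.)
First, augment the grammar with L' → L
I₀ = CLOSURE({ [L' → . L] }):
  [L' → . L] has the dot before L: add [L → . * g g], [L → . ( A g], [L → . * g], [L → . L A *], [L → .]
No further items can be added.

I₀ = { [L → . ( A g], [L → . * g g], [L → . * g], [L → . L A *], [L → .], [L' → . L] }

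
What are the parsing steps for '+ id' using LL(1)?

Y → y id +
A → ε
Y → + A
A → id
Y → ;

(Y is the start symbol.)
Stack is shown with the top on the left.

Stack  Input   Action
---------------------
Y $    + id $  output Y → + A
+ A $  + id $  match '+'
A $    id $    output A → id
id $   id $    match 'id'
$      $       accept

The string is accepted.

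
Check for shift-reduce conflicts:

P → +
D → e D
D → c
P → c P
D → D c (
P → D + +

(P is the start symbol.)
A shift-reduce conflict occurs when an LR(0) state has both:
  - a complete (reduce) item [A → α .] (dot at the end), and
  - a shift item [B → β . c γ] (dot before a terminal).

Augment with P' → P and build the canonical LR(0) collection (I0 = CLOSURE({[P' → . P]}), then GOTO on every symbol after a dot until no new states appear). It has 13 states:
  I0: { [D → . D c (], [D → . c], [D → . e D], [P → . +], [P → . D + +], [P → . c P], [P' → . P] }  — shift
  I1: { [P → + .] }  — reduce
  I2: { [D → D . c (], [P → D . + +] }  — shift
  I3: { [P' → P .] }  — accept
  I4: { [D → . D c (], [D → . c], [D → . e D], [D → c .], [P → . +], [P → . D + +], [P → . c P], [P → c . P] }  — shift, reduce
  I5: { [D → . D c (], [D → . c], [D → . e D], [D → e . D] }  — shift
  I6: { [D → D . c (], [D → e D .] }  — shift, reduce
  I7: { [D → c .] }  — reduce
  I8: { [D → D c . (] }  — shift
  I9: { [D → D c ( .] }  — reduce
  I10: { [P → c P .] }  — reduce
  I11: { [P → D + . +] }  — shift
  I12: { [P → D + + .] }  — reduce

I4 contains reduce item [D → c .] and shift items [D → . c], [D → . e D], [P → . +], [P → . c P] — shift-reduce conflict.
I6 contains reduce item [D → e D .] and shift item [D → D . c (] — shift-reduce conflict.

Answer: Yes — I4: [D → c .] vs [D → . c]; I6: [D → e D .] vs [D → D . c (]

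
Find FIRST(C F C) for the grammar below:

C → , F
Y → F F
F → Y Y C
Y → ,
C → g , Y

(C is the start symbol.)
FIRST sets of the non-terminals involved (from the grammar, by fixed-point iteration):
  FIRST(C) = { ',', 'g' }

To compute FIRST(C F C), process the symbols left to right:
Symbol C is a non-terminal. Add FIRST(C) \ {ε} = { ',', 'g' }
C is not nullable (ε ∉ FIRST(C)), so stop here.
FIRST(C F C) = { ',', 'g' }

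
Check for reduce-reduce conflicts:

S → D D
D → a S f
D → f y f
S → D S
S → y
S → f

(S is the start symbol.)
Augment with S' → S and build the canonical LR(0) collection (I0 = CLOSURE({[S' → . S]}), then GOTO on every symbol after a dot until no new states appear). It has 12 states:
  I0: { [D → . a S f], [D → . f y f], [S → . D D], [S → . D S], [S → . f], [S → . y], [S' → . S] }  — shift
  I1: { [D → . a S f], [D → . f y f], [S → . D D], [S → . D S], [S → . f], [S → . y], [S → D . D], [S → D . S] }  — shift
  I2: { [S' → S .] }  — accept
  I3: { [D → . a S f], [D → . f y f], [D → a . S f], [S → . D D], [S → . D S], [S → . f], [S → . y] }  — shift
  I4: { [D → f . y f], [S → f .] }  — shift, reduce
  I5: { [S → y .] }  — reduce
  I6: { [D → f y . f] }  — shift
  I7: { [D → f y f .] }  — reduce
  I8: { [D → a S . f] }  — shift
  I9: { [D → a S f .] }  — reduce
  I10: { [D → . a S f], [D → . f y f], [S → . D D], [S → . D S], [S → . f], [S → . y], [S → D . D], [S → D . S], [S → D D .] }  — shift, reduce
  I11: { [S → D S .] }  — reduce

No state contains more than one complete item.

Answer: No reduce-reduce conflicts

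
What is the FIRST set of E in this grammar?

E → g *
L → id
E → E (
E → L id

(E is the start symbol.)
{ 'g', 'id' }

To compute FIRST(E), examine every production with E on the left-hand side, reading each right-hand side left to right until a non-nullable symbol is reached.

FIRST sets of the other non-terminals involved (by the same procedure, iterated to a fixed point):
  FIRST(L) = { 'id' }

From E → g *:
  - g is a terminal: add 'g' and stop
From E → E (:
  - E is the symbol being defined: contributes nothing new
    E is not nullable, so stop
From E → L id:
  - L is a non-terminal: add FIRST(L) \ {ε} = { 'id' }
    L is not nullable, so stop

Collecting: FIRST(E) = { 'g', 'id' }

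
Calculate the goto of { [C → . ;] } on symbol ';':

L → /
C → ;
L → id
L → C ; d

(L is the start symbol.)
GOTO(I, ';') = CLOSURE({ [A → αX.β] : [A → α.Xβ] ∈ I, X = ';' })

Items with dot before ';', with the dot advanced:
  [C → . ;] → [C → ; .]
Closure adds nothing (no advanced item has the dot before a non-terminal).

GOTO = { [C → ; .] }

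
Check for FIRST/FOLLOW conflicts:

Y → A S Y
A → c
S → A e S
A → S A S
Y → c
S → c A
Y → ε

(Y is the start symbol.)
A FIRST/FOLLOW conflict occurs when a non-terminal N has a nullable alternative N → β (β ⇒* ε) and another alternative N → α with FIRST(α) ∩ FOLLOW(N) ≠ ∅: on such a lookahead the parser cannot decide between expanding α and letting N vanish via β.

Nullable non-terminals: Y.
FIRST sets used below: FIRST(A) = { 'c' }

Y: nullable alternative(s) Y → ε; FOLLOW(Y) = { $ }
  Y → A S Y: FIRST \ {ε} = { 'c' } — disjoint from FOLLOW(Y)
  Y → c: FIRST \ {ε} = { 'c' } — disjoint from FOLLOW(Y)
  Y → ε: FIRST \ {ε} = { } — this is the only nullable alternative, skip

A, S have no nullable alternative, so no FIRST/FOLLOW check is needed there.

No FIRST/FOLLOW conflicts found.

Answer: No FIRST/FOLLOW conflicts.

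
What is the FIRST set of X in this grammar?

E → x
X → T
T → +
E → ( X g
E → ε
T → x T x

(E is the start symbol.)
{ '+', 'x' }

To compute FIRST(X), examine every production with X on the left-hand side, reading each right-hand side left to right until a non-nullable symbol is reached.

FIRST sets of the other non-terminals involved (by the same procedure, iterated to a fixed point):
  FIRST(T) = { '+', 'x' }

From X → T:
  - T is a non-terminal: add FIRST(T) \ {ε} = { '+', 'x' }
    T is not nullable, so stop

Collecting: FIRST(X) = { '+', 'x' }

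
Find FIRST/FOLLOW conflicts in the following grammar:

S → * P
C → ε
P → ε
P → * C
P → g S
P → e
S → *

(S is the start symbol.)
No FIRST/FOLLOW conflicts.

Nullable non-terminals: C, P.
C has a nullable alternative but only one production, so nothing to check.

P: nullable alternative(s) P → ε; FOLLOW(P) = { $ }
  P → ε: FIRST \ {ε} = { } — this is the only nullable alternative, skip
  P → * C: FIRST \ {ε} = { '*' } — disjoint from FOLLOW(P)
  P → g S: FIRST \ {ε} = { 'g' } — disjoint from FOLLOW(P)
  P → e: FIRST \ {ε} = { 'e' } — disjoint from FOLLOW(P)

S has no nullable alternative, so no FIRST/FOLLOW check is needed there.

No FIRST/FOLLOW conflicts found.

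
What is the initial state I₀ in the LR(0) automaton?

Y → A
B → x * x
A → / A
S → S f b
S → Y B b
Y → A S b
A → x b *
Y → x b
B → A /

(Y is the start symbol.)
{ [A → . / A], [A → . x b *], [Y → . A S b], [Y → . A], [Y → . x b], [Y' → . Y] }

First, augment the grammar with Y' → Y
I₀ = CLOSURE({ [Y' → . Y] }):
  [Y' → . Y] has the dot before Y: add [Y → . A], [Y → . A S b], [Y → . x b]
  [Y → . A] has the dot before A: add [A → . / A], [A → . x b *]
No further items can be added.

I₀ = { [A → . / A], [A → . x b *], [Y → . A S b], [Y → . A], [Y → . x b], [Y' → . Y] }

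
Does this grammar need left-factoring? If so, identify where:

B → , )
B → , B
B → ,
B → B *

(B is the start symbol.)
Left-factoring is needed when two productions for the same non-terminal
share a common prefix on the right-hand side.

Productions for B:
  B → , )
  B → , B
  B → ,
  B → B *

Found common prefix ',' in productions for B

Answer: Yes, B has productions with common prefix ','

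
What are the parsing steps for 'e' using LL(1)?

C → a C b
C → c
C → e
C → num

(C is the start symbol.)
Stack is shown with the top on the left.

Stack  Input  Action
--------------------
C $    e $    output C → e
e $    e $    match 'e'
$      $      accept

The string is accepted.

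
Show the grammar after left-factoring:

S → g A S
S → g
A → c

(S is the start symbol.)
Left-factoring transforms A → αβ₁ | αβ₂ into A → αA' and A' → β₁ | β₂
(α is the longest common prefix among the alternatives). Repeat until
no nonterminal has two alternatives with a common prefix.

Round 1: S has alternatives sharing prefix 'g'. Introduce S': S → g S'
  Add: S' → A S
  Add: S' → ε

No remaining common prefixes — done.

Resulting grammar:
S → g S'
S' → A S
S' → ε
A → c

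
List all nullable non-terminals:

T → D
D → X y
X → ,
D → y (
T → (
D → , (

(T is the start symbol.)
None

There are no ε-productions, so no non-terminal can derive ε.
No non-terminals are nullable.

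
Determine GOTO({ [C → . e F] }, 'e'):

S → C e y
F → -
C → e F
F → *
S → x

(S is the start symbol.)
{ [C → e . F], [F → . *], [F → . -] }

GOTO(I, 'e') = CLOSURE({ [A → αX.β] : [A → α.Xβ] ∈ I, X = 'e' })

Items with dot before 'e', with the dot advanced:
  [C → . e F] → [C → e . F]
Closure of the advanced items:
  [C → e . F] has the dot before F: add [F → . -], [F → . *]

GOTO = { [C → e . F], [F → . *], [F → . -] }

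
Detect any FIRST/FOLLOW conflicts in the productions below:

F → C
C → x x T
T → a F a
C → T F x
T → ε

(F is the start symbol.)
Yes. T → a F a with FOLLOW(T) on { 'a' }

A FIRST/FOLLOW conflict occurs when a non-terminal N has a nullable alternative N → β (β ⇒* ε) and another alternative N → α with FIRST(α) ∩ FOLLOW(N) ≠ ∅: on such a lookahead the parser cannot decide between expanding α and letting N vanish via β.

Nullable non-terminals: T.

T: nullable alternative(s) T → ε; FOLLOW(T) = { $, 'a', 'x' }
  T → a F a: FIRST \ {ε} = { 'a' } — overlaps FOLLOW(T) on { 'a' }: CONFLICT
  T → ε: FIRST \ {ε} = { } — this is the only nullable alternative, skip

C, F have no nullable alternative, so no FIRST/FOLLOW check is needed there.

So the grammar has 1 FIRST/FOLLOW conflict (marked CONFLICT above).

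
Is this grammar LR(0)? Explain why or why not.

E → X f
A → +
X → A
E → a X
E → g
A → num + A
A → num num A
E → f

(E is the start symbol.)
Yes, the grammar is LR(0)

Augment with E' → E and build the canonical LR(0) collection (I0 = CLOSURE({[E' → . E]}), then GOTO on every symbol after a dot until no new states appear). It has 15 states:
  I0: { [A → . +], [A → . num + A], [A → . num num A], [E → . X f], [E → . a X], [E → . f], [E → . g], [E' → . E], [X → . A] }  — shift
  I1: { [A → + .] }  — reduce
  I2: { [X → A .] }  — reduce
  I3: { [E' → E .] }  — accept
  I4: { [E → X . f] }  — shift
  I5: { [A → . +], [A → . num + A], [A → . num num A], [E → a . X], [X → . A] }  — shift
  I6: { [E → f .] }  — reduce
  I7: { [E → g .] }  — reduce
  I8: { [A → num . + A], [A → num . num A] }  — shift
  I9: { [A → . +], [A → . num + A], [A → . num num A], [A → num + . A] }  — shift
  I10: { [A → . +], [A → . num + A], [A → . num num A], [A → num num . A] }  — shift
  I11: { [A → num num A .] }  — reduce
  I12: { [A → num + A .] }  — reduce
  I13: { [E → a X .] }  — reduce
  I14: { [E → X f .] }  — reduce

Every state is either a pure shift/goto state or contains exactly one complete item and nothing to shift — no conflicts. The grammar is LR(0).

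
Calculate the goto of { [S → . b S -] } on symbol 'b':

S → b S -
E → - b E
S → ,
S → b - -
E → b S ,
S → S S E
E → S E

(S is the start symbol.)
GOTO(I, 'b') = CLOSURE({ [A → αX.β] : [A → α.Xβ] ∈ I, X = 'b' })

Items with dot before 'b', with the dot advanced:
  [S → . b S -] → [S → b . S -]
Closure of the advanced items:
  [S → b . S -] has the dot before S: add [S → . b S -], [S → . ,], [S → . b - -], [S → . S S E]

GOTO = { [S → . ,], [S → . S S E], [S → . b - -], [S → . b S -], [S → b . S -] }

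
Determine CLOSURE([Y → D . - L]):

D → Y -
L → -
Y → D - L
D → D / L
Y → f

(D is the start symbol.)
To compute CLOSURE, for each item [A → α.Bβ] where B is a non-terminal, add [B → .γ] for all productions B → γ; repeat for the newly added items until nothing changes.

Start with: [Y → D . - L]
The dot precedes the terminal '-', so nothing is added.

CLOSURE = { [Y → D . - L] }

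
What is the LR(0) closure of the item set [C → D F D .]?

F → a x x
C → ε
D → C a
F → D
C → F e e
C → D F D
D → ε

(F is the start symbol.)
To compute CLOSURE, for each item [A → α.Bβ] where B is a non-terminal, add [B → .γ] for all productions B → γ; repeat for the newly added items until nothing changes.

Start with: [C → D F D .]
The dot is at the end, so nothing is added.

CLOSURE = { [C → D F D .] }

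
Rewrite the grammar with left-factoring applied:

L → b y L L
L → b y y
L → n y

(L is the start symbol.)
Left-factoring transforms A → αβ₁ | αβ₂ into A → αA' and A' → β₁ | β₂
(α is the longest common prefix among the alternatives). Repeat until
no nonterminal has two alternatives with a common prefix.

Round 1: L has alternatives sharing prefix 'b y'. Introduce L': L → b y L'
  Add: L' → L L
  Add: L' → y

No remaining common prefixes — done.

Resulting grammar:
L → b y L'
L' → L L
L' → y
L → n y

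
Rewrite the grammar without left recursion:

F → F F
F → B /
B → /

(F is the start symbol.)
F → B / F'
F' → F F'
F' → ε
B → /

F is directly left-recursive. The standard transformation for
  A → A α₁ | ... | A α_m | β₁ | ... | β_n
is
  A  → β₁ A' | ... | β_n A'
  A' → α₁ A' | ... | α_m A' | ε

F → B / becomes F → B / F'
F → F F becomes F' → F F'
Add F' → ε

Productions for other non-terminals are unchanged:
  B → /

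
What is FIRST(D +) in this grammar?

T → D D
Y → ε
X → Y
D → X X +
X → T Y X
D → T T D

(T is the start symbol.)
{ '+' }

FIRST sets of the non-terminals involved (from the grammar, by fixed-point iteration):
  FIRST(D) = { '+' }

To compute FIRST(D +), process the symbols left to right:
Symbol D is a non-terminal. Add FIRST(D) \ {ε} = { '+' }
D is not nullable (ε ∉ FIRST(D)), so stop here.
FIRST(D +) = { '+' }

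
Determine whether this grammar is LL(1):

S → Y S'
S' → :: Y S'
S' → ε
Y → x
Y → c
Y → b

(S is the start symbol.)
Yes, the grammar is LL(1).

Relevant sets:
  FOLLOW(S') = { $ }

For S':
  PREDICT(S' → :: Y S') = { '::' }
  PREDICT(S' → ε) = { $ }
For Y:
  PREDICT(Y → x) = { 'x' }
  PREDICT(Y → c) = { 'c' }
  PREDICT(Y → b) = { 'b' }
S has a single production, so nothing to check there.

All predict sets are disjoint. The grammar IS LL(1).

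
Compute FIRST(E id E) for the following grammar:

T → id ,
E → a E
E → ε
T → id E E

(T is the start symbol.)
{ 'a', 'id' }

FIRST sets of the non-terminals involved (from the grammar, by fixed-point iteration):
  FIRST(E) = { 'a', ε }

To compute FIRST(E id E), process the symbols left to right:
Symbol E is a non-terminal. Add FIRST(E) \ {ε} = { 'a' }
E is nullable (ε ∈ FIRST(E)), continue to the next symbol.
Symbol id is a terminal. Add 'id' and stop.
FIRST(E id E) = { 'a', 'id' }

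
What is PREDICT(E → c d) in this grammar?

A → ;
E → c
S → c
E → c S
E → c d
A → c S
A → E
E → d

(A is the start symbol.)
PREDICT(E → c d) = (FIRST(RHS) \ {ε}) ∪ (FOLLOW(E) if ε ∈ FIRST(RHS), i.e. RHS ⇒* ε)
FIRST(c d) = { 'c' }
ε ∉ FIRST(c d), so FOLLOW(E) is not added.
PREDICT(E → c d) = { 'c' }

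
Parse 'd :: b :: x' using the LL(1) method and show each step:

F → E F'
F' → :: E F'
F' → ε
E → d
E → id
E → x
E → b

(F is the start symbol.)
Stack is shown with the top on the left.

Stack      Input          Action
--------------------------------
F $        d :: b :: x $  output F → E F'
E F' $     d :: b :: x $  output E → d
d F' $     d :: b :: x $  match 'd'
F' $       :: b :: x $    output F' → :: E F'
:: E F' $  :: b :: x $    match '::'
E F' $     b :: x $       output E → b
b F' $     b :: x $       match 'b'
F' $       :: x $         output F' → :: E F'
:: E F' $  :: x $         match '::'
E F' $     x $            output E → x
x F' $     x $            match 'x'
F' $       $              output F' → ε
$          $              accept

The string is accepted.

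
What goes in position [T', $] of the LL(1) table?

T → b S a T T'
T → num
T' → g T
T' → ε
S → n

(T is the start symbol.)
To find M[T', $], we find productions for T' where $ is in the predict set (PREDICT(N → α) = (FIRST(α) \ {ε}) ∪ (FOLLOW(N) if α ⇒* ε)).

Relevant sets:
  FOLLOW(T') = { $, 'g' }

T' → g T: PREDICT = { 'g' }
T' → ε: PREDICT = { $, 'g' }
  $ is in predict set, so this production goes in M[T', $]

M[T', $] = T' → ε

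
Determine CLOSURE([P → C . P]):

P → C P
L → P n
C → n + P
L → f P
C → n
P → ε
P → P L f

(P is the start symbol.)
{ [C → . n + P], [C → . n], [P → . C P], [P → . P L f], [P → .], [P → C . P] }

To compute CLOSURE, for each item [A → α.Bβ] where B is a non-terminal, add [B → .γ] for all productions B → γ; repeat for the newly added items until nothing changes.

Start with: [P → C . P]
  [P → C . P] has the dot before P: add [P → . C P], [P → .], [P → . P L f]
  [P → . C P] has the dot before C: add [C → . n + P], [C → . n]
No further items can be added.

CLOSURE = { [C → . n + P], [C → . n], [P → . C P], [P → . P L f], [P → .], [P → C . P] }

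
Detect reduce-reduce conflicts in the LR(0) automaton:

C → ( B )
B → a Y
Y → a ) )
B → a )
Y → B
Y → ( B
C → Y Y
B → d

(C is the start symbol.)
No reduce-reduce conflicts

A reduce-reduce conflict occurs when an LR(0) state has two complete items [A → α .] and [B → β .] — both call for a reduction, and with no lookahead the parser cannot choose between them.

Augment with C' → C and build the canonical LR(0) collection (I0 = CLOSURE({[C' → . C]}), then GOTO on every symbol after a dot until no new states appear). It has 17 states:
  I0: { [B → . a )], [B → . a Y], [B → . d], [C → . ( B )], [C → . Y Y], [C' → . C], [Y → . ( B], [Y → . B], [Y → . a ) )] }  — shift
  I1: { [B → . a )], [B → . a Y], [B → . d], [C → ( . B )], [Y → ( . B] }  — shift
  I2: { [Y → B .] }  — reduce
  I3: { [C' → C .] }  — accept
  I4: { [B → . a )], [B → . a Y], [B → . d], [C → Y . Y], [Y → . ( B], [Y → . B], [Y → . a ) )] }  — shift
  I5: { [B → . a )], [B → . a Y], [B → . d], [B → a . )], [B → a . Y], [Y → . ( B], [Y → . B], [Y → . a ) )], [Y → a . ) )] }  — shift
  I6: { [B → d .] }  — reduce
  I7: { [B → . a )], [B → . a Y], [B → . d], [Y → ( . B] }  — shift
  I8: { [B → a ) .], [Y → a ) . )] }  — shift, reduce
  I9: { [B → a Y .] }  — reduce
  I10: { [Y → a ) ) .] }  — reduce
  I11: { [Y → ( B .] }  — reduce
  I12: { [B → . a )], [B → . a Y], [B → . d], [B → a . )], [B → a . Y], [Y → . ( B], [Y → . B], [Y → . a ) )] }  — shift
  I13: { [B → a ) .] }  — reduce
  I14: { [C → Y Y .] }  — reduce
  I15: { [C → ( B . )], [Y → ( B .] }  — shift, reduce
  I16: { [C → ( B ) .] }  — reduce

No state contains more than one complete item.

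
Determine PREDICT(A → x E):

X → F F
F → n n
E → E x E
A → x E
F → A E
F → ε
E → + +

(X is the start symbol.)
PREDICT(A → x E) = (FIRST(RHS) \ {ε}) ∪ (FOLLOW(A) if ε ∈ FIRST(RHS), i.e. RHS ⇒* ε)
FIRST(x E) = { 'x' }
ε ∉ FIRST(x E), so FOLLOW(A) is not added.
PREDICT(A → x E) = { 'x' }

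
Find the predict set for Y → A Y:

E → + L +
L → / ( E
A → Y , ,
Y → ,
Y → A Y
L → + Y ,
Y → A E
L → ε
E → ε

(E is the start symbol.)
{ ',' }

PREDICT(Y → A Y) = (FIRST(RHS) \ {ε}) ∪ (FOLLOW(Y) if ε ∈ FIRST(RHS), i.e. RHS ⇒* ε)
FIRST(A) = { ',' }
FIRST(A Y) = { ',' }
ε ∉ FIRST(A Y), so FOLLOW(Y) is not added.
PREDICT(Y → A Y) = { ',' }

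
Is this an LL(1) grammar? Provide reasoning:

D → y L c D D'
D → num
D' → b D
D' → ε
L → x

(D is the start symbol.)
No. Predict set conflict for D': { 'b' }

Relevant sets:
  FOLLOW(D') = { $, 'b' }

For D:
  PREDICT(D → y L c D D') = { 'y' }
  PREDICT(D → num) = { 'num' }
For D':
  PREDICT(D' → b D) = { 'b' }
  PREDICT(D' → ε) = { $, 'b' }
L has a single production, so nothing to check there.

Conflict found: Predict set conflict for D': { 'b' }
The grammar is NOT LL(1).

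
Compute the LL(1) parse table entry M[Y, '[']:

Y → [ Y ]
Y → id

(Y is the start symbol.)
Y → [ Y ]

To find M[Y, '['], we find productions for Y where '[' is in the predict set (PREDICT(N → α) = (FIRST(α) \ {ε}) ∪ (FOLLOW(N) if α ⇒* ε)).

Y → [ Y ]: PREDICT = { '[' }
  '[' is in predict set, so this production goes in M[Y, '[']
Y → id: PREDICT = { 'id' }

M[Y, '['] = Y → [ Y ]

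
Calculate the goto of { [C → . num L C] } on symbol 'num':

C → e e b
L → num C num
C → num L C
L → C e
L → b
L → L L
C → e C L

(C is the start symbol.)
{ [C → . e C L], [C → . e e b], [C → . num L C], [C → num . L C], [L → . C e], [L → . L L], [L → . b], [L → . num C num] }

GOTO(I, 'num') = CLOSURE({ [A → αX.β] : [A → α.Xβ] ∈ I, X = 'num' })

Items with dot before 'num', with the dot advanced:
  [C → . num L C] → [C → num . L C]
Closure of the advanced items:
  [C → num . L C] has the dot before L: add [L → . num C num], [L → . C e], [L → . b], [L → . L L]
  [L → . C e] has the dot before C: add [C → . e e b], [C → . num L C], [C → . e C L]

GOTO = { [C → . e C L], [C → . e e b], [C → . num L C], [C → num . L C], [L → . C e], [L → . L L], [L → . b], [L → . num C num] }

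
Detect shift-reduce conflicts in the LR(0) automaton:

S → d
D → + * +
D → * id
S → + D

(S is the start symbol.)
A shift-reduce conflict occurs when an LR(0) state has both:
  - a complete (reduce) item [A → α .] (dot at the end), and
  - a shift item [B → β . c γ] (dot before a terminal).

Augment with S' → S and build the canonical LR(0) collection (I0 = CLOSURE({[S' → . S]}), then GOTO on every symbol after a dot until no new states appear). It has 10 states:
  I0: { [S → . + D], [S → . d], [S' → . S] }  — shift
  I1: { [D → . * id], [D → . + * +], [S → + . D] }  — shift
  I2: { [S' → S .] }  — accept
  I3: { [S → d .] }  — reduce
  I4: { [D → * . id] }  — shift
  I5: { [D → + . * +] }  — shift
  I6: { [S → + D .] }  — reduce
  I7: { [D → + * . +] }  — shift
  I8: { [D → + * + .] }  — reduce
  I9: { [D → * id .] }  — reduce

No state contains both a complete item and a shift item.

Answer: No shift-reduce conflicts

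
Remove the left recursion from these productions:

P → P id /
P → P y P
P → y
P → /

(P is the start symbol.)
P is directly left-recursive. The standard transformation for
  A → A α₁ | ... | A α_m | β₁ | ... | β_n
is
  A  → β₁ A' | ... | β_n A'
  A' → α₁ A' | ... | α_m A' | ε

P → y becomes P → y P'
P → / becomes P → / P'
P → P id / becomes P' → id / P'
P → P y P becomes P' → y P P'
Add P' → ε

Resulting grammar:
P → y P'
P → / P'
P' → id / P'
P' → y P P'
P' → ε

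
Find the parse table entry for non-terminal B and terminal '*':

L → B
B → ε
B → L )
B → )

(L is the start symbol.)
Empty (error entry)

To find M[B, '*'], we find productions for B where '*' is in the predict set (PREDICT(N → α) = (FIRST(α) \ {ε}) ∪ (FOLLOW(N) if α ⇒* ε)).

Relevant sets:
  FIRST(L) = { ')', ε }
  FOLLOW(B) = { $, ')' }

B → ε: PREDICT = { $, ')' }
B → L ): PREDICT = { ')' }
B → ): PREDICT = { ')' }

M[B, '*'] is empty (no production applies)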